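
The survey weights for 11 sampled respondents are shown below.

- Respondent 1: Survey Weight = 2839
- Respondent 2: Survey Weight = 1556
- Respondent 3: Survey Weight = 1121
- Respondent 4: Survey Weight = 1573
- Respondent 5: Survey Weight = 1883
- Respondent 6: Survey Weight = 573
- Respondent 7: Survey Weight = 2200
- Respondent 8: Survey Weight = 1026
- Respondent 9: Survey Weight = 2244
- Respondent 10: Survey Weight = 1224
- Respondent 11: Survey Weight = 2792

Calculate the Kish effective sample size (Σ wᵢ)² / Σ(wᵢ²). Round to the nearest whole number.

9

Σ wᵢ = 2839 + 1556 + 1121 + 1573 + 1883 + 573 + 2200 + 1026 + 2244 + 1224 + 2792 = 19031
Σ wᵢ² = 38307697
n_eff = 19031² / 38307697 = 362178961 / 38307697 = 9.4544697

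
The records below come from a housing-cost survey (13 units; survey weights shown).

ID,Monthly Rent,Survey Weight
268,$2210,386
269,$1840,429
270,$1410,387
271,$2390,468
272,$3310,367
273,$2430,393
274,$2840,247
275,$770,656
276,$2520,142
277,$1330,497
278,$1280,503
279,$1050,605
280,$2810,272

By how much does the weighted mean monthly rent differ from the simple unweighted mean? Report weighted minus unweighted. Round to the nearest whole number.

-194

Unweighted sum = 26190
Unweighted mean = 26190 / 13 = 2014.6154
Weighted sum = 9745230
Sum of weights = 5352
Weighted mean = 9745230 / 5352 = 1820.8576
Difference (weighted minus unweighted) = -193.75776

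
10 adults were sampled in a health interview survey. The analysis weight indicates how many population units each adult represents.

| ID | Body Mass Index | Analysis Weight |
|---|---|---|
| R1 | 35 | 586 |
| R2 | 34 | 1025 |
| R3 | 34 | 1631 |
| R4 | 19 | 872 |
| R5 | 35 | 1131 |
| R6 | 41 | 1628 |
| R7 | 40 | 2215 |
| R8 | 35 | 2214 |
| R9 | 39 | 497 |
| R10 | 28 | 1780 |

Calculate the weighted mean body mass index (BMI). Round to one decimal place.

34.5

Weighted sum = 35×586 + 34×1025 + 34×1631 + 19×872 + 35×1131 + 41×1628 + 40×2215 + 35×2214 + 39×497 + 28×1780
  = 20510 + 34850 + 55454 + 16568 + 39585 + 66748 + 88600 + 77490 + 19383 + 49840 = 469028
Sum of weights = 586 + 1025 + 1631 + 872 + 1131 + 1628 + 2215 + 2214 + 497 + 1780 = 13579
Weighted mean = 469028 / 13579 = 34.540688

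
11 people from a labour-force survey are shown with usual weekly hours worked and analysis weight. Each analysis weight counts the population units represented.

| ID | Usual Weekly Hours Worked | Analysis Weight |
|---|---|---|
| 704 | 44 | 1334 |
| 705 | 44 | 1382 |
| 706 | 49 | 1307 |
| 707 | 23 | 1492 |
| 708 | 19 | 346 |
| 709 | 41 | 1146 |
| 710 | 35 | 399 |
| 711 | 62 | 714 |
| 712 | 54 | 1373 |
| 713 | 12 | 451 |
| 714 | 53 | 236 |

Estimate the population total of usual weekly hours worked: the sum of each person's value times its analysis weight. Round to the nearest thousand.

Weighted total = 44×1334 + 44×1382 + 49×1307 + 23×1492 + 19×346 + 41×1146 + 35×399 + 62×714 + 54×1373 + 12×451 + 53×236
  = 58696 + 60808 + 64043 + 34316 + 6574 + 46986 + 13965 + 44268 + 74142 + 5412 + 12508 = 421718

422000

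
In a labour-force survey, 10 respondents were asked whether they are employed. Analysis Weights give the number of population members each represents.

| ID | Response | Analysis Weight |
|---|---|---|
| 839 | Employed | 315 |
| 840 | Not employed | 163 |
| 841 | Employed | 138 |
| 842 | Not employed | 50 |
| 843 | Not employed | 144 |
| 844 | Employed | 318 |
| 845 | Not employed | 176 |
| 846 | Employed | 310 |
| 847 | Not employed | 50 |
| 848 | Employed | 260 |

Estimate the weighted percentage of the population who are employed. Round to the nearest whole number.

Sum of weights for 'Employed' = 315 + 138 + 318 + 310 + 260 = 1341
Total weight = 1924
Weighted proportion = 1341 / 1924 = 0.69698545 → 69.698545%

70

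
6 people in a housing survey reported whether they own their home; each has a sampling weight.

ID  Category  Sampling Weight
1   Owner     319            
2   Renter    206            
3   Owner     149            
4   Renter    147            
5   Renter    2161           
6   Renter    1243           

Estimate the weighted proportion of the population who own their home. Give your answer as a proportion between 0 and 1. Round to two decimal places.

0.11

Sum of weights for 'Owner' = 319 + 149 = 468
Total weight = 319 + 206 + 149 + 147 + 2161 + 1243 = 4225
Weighted proportion = 468 / 4225 = 0.11076923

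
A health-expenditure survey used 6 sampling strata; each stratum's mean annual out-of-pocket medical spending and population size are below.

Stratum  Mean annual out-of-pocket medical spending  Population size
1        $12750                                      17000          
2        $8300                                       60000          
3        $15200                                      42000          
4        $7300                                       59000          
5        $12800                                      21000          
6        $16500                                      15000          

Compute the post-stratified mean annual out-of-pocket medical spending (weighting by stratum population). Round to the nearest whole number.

Σ Nₕ·x̄ₕ = 12750×17000 + 8300×60000 + 15200×42000 + 7300×59000 + 12800×21000 + 16500×15000
  = 216750000 + 498000000 + 638400000 + 430700000 + 268800000 + 247500000 = 2300150000
Σ Nₕ = 17000 + 60000 + 42000 + 59000 + 21000 + 15000 = 214000
Overall mean = 2300150000 / 214000 = 10748.364

10748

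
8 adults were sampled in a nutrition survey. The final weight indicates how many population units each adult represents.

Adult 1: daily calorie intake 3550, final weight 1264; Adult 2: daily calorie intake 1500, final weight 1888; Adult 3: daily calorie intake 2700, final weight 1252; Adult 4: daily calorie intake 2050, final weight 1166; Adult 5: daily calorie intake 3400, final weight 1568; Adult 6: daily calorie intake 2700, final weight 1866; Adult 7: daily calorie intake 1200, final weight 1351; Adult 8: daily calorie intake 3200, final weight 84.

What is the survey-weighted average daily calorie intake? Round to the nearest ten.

2430

Weighted sum = 3550×1264 + 1500×1888 + 2700×1252 + 2050×1166 + 3400×1568 + 2700×1866 + 1200×1351 + 3200×84
  = 4487200 + 2832000 + 3380400 + 2390300 + 5331200 + 5038200 + 1621200 + 268800 = 25349300
Sum of weights = 1264 + 1888 + 1252 + 1166 + 1568 + 1866 + 1351 + 84 = 10439
Weighted mean = 25349300 / 10439 = 2428.3265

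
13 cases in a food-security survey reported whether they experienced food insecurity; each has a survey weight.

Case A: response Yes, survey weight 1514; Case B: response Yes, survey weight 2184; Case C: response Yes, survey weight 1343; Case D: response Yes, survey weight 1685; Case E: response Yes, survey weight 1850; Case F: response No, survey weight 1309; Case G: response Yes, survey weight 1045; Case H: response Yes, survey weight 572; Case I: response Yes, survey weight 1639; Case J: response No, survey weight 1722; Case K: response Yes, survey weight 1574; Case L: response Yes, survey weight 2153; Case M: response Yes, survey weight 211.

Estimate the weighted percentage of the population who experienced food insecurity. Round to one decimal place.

Sum of weights for 'Yes' = 1514 + 2184 + 1343 + 1685 + 1850 + 1045 + 572 + 1639 + 1574 + 2153 + 211 = 15770
Total weight = 18801
Weighted proportion = 15770 / 18801 = 0.83878517 → 83.878517%

83.9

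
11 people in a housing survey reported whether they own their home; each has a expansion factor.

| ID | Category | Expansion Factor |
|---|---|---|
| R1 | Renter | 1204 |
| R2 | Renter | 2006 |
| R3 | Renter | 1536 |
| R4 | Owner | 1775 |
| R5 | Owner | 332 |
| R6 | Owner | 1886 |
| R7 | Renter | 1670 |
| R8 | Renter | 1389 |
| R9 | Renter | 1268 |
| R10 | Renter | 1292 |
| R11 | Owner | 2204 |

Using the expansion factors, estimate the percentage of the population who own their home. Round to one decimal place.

37.4

Sum of weights for 'Owner' = 1775 + 332 + 1886 + 2204 = 6197
Total weight = 1204 + 2006 + 1536 + 1775 + 332 + 1886 + 1670 + 1389 + 1268 + 1292 + 2204 = 16562
Weighted proportion = 6197 / 16562 = 0.37416979 → 37.416979%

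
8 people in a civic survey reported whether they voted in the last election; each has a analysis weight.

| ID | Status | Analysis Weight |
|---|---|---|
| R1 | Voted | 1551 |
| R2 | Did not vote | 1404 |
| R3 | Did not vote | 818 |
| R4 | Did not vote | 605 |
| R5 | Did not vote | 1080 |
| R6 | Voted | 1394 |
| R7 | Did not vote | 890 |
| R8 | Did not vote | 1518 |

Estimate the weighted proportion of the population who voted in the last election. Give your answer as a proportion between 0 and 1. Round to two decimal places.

Sum of weights for 'Voted' = 1551 + 1394 = 2945
Total weight = 1551 + 1404 + 818 + 605 + 1080 + 1394 + 890 + 1518 = 9260
Weighted proportion = 2945 / 9260 = 0.31803456

0.32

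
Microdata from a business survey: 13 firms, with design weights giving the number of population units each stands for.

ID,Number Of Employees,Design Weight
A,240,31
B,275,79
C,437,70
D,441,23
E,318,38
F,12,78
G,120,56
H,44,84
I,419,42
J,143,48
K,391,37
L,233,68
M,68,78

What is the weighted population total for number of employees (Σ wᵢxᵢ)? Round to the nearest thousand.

153000

Weighted total = 153411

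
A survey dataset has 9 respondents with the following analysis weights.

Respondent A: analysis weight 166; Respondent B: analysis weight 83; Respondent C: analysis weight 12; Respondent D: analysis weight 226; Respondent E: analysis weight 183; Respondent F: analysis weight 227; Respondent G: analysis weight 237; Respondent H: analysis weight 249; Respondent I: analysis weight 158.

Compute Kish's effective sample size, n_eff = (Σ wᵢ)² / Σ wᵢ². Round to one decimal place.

Σ wᵢ = 1541
Σ wᵢ² = 27556 + 6889 + 144 + 51076 + 33489 + 51529 + 56169 + 62001 + 24964 = 313817
n_eff = 1541² / 313817 = 2374681 / 313817 = 7.5670885

7.6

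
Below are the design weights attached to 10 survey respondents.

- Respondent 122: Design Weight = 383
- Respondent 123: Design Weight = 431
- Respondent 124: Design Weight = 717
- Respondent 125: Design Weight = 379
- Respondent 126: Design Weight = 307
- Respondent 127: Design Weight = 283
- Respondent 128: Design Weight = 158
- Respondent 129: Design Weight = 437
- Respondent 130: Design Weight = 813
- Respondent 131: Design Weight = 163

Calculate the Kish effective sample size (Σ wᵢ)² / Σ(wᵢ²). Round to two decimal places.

Σ wᵢ = 383 + 431 + 717 + 379 + 307 + 283 + 158 + 437 + 813 + 163 = 4071
Σ wᵢ² = 146689 + 185761 + 514089 + 143641 + 94249 + 80089 + 24964 + 190969 + 660969 + 26569 = 2067989
n_eff = 4071² / 2067989 = 16573041 / 2067989 = 8.0140857

8.01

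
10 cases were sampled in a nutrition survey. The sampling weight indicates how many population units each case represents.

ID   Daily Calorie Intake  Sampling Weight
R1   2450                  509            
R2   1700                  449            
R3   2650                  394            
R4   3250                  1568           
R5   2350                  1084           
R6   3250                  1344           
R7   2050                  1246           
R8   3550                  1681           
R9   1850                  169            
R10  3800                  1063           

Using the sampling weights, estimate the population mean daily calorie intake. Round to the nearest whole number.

Weighted sum = 27939750
Sum of weights = 509 + 449 + 394 + 1568 + 1084 + 1344 + 1246 + 1681 + 169 + 1063 = 9507
Weighted mean = 27939750 / 9507 = 2938.8608

2939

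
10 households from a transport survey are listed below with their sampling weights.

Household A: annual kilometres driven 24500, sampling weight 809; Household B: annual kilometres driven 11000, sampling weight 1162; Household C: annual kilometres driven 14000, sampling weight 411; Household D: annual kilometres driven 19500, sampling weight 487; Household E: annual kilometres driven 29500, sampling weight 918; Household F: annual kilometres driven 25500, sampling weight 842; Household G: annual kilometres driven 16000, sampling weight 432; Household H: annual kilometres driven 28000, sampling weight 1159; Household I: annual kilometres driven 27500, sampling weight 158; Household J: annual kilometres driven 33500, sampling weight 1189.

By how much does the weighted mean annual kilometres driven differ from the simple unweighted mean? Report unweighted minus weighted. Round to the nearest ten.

Unweighted sum = 24500 + 11000 + 14000 + 19500 + 29500 + 25500 + 16000 + 28000 + 27500 + 33500 = 229000
Unweighted mean = 229000 / 10 = 22900
Weighted sum = 24500×809 + 11000×1162 + 14000×411 + 19500×487 + 29500×918 + 25500×842 + 16000×432 + 28000×1159 + 27500×158 + 33500×1189
  = 19820500 + 12782000 + 5754000 + 9496500 + 27081000 + 21471000 + 6912000 + 32452000 + 4345000 + 39831500 = 179945500
Sum of weights = 809 + 1162 + 411 + 487 + 918 + 842 + 432 + 1159 + 158 + 1189 = 7567
Weighted mean = 179945500 / 7567 = 23780.296
Difference (unweighted minus weighted) = -880.29602

-880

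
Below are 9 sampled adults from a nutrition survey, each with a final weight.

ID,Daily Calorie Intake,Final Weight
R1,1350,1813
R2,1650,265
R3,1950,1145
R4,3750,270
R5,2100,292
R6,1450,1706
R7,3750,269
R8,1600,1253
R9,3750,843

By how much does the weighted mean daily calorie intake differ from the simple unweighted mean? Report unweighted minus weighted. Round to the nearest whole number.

Unweighted sum = 21350
Unweighted mean = 21350 / 9 = 2372.2222
Weighted sum = 1350×1813 + 1650×265 + 1950×1145 + 3750×270 + 2100×292 + 1450×1706 + 3750×269 + 1600×1253 + 3750×843
  = 2447550 + 437250 + 2232750 + 1012500 + 613200 + 2473700 + 1008750 + 2004800 + 3161250 = 15391750
Sum of weights = 1813 + 265 + 1145 + 270 + 292 + 1706 + 269 + 1253 + 843 = 7856
Weighted mean = 15391750 / 7856 = 1959.235
Difference (unweighted minus weighted) = 412.98724

413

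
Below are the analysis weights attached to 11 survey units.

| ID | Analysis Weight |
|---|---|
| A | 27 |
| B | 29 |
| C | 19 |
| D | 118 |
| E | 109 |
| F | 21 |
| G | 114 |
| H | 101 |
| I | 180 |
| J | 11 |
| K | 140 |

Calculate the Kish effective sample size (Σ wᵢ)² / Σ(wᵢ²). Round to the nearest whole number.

Σ wᵢ = 27 + 29 + 19 + 118 + 109 + 21 + 114 + 101 + 180 + 11 + 140 = 869
Σ wᵢ² = 103495
n_eff = 869² / 103495 = 755161 / 103495 = 7.296594

7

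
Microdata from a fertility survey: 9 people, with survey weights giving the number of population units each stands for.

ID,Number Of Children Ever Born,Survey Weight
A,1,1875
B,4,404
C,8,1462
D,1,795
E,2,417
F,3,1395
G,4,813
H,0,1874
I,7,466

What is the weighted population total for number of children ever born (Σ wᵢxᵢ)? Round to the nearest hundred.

Weighted total = 1×1875 + 4×404 + 8×1462 + 1×795 + 2×417 + 3×1395 + 4×813 + 0×1874 + 7×466
  = 1875 + 1616 + 11696 + 795 + 834 + 4185 + 3252 + 0 + 3262 = 27515

27500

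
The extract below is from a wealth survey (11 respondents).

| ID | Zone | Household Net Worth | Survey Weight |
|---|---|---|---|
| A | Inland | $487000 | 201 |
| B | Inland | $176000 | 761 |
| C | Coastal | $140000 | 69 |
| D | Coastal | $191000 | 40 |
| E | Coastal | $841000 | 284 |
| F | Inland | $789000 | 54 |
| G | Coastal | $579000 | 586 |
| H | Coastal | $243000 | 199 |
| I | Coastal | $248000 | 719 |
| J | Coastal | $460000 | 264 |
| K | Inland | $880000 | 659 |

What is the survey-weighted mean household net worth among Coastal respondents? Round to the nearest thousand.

437000

Coastal rows: C, D, E, G, H, I, J
Weighted sum = 140000×69 + 191000×40 + 841000×284 + 579000×586 + 243000×199 + 248000×719 + 460000×264
  = 9660000 + 7640000 + 238844000 + 339294000 + 48357000 + 178312000 + 121440000 = 943547000
Sum of weights = 69 + 40 + 284 + 586 + 199 + 719 + 264 = 2161
Weighted mean = 943547000 / 2161 = 436625.17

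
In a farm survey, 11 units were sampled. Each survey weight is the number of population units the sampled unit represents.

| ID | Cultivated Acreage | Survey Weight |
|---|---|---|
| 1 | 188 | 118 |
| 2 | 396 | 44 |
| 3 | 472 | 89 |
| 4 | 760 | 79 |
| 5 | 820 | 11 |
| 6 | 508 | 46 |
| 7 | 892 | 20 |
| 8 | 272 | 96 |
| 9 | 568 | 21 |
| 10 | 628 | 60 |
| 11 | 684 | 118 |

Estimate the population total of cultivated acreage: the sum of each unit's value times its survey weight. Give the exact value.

Weighted total = 188×118 + 396×44 + 472×89 + 760×79 + 820×11 + 508×46 + 892×20 + 272×96 + 568×21 + 628×60 + 684×118
  = 348316

348316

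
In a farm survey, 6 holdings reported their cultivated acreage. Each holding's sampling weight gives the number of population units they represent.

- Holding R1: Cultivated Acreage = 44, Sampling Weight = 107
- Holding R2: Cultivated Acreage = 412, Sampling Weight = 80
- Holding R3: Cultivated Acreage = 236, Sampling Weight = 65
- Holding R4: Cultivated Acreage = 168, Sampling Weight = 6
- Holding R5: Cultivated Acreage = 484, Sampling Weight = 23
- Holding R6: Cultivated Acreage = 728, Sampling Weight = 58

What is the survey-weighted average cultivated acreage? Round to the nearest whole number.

Weighted sum = 44×107 + 412×80 + 236×65 + 168×6 + 484×23 + 728×58
  = 4708 + 32960 + 15340 + 1008 + 11132 + 42224 = 107372
Sum of weights = 107 + 80 + 65 + 6 + 23 + 58 = 339
Weighted mean = 107372 / 339 = 316.73156

317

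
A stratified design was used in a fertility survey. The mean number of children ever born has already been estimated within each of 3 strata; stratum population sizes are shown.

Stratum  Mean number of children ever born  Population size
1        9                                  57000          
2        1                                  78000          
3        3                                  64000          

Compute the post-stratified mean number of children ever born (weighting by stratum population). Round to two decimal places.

3.93

Σ Nₕ·x̄ₕ = 9×57000 + 1×78000 + 3×64000
  = 783000
Σ Nₕ = 57000 + 78000 + 64000 = 199000
Overall mean = 783000 / 199000 = 3.9346734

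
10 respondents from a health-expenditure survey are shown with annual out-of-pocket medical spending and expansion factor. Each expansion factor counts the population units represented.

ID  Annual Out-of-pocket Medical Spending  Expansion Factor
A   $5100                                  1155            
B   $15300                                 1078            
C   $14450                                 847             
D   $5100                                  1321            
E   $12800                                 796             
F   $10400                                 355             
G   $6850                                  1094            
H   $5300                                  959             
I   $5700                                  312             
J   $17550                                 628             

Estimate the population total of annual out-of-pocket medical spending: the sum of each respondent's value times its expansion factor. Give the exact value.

Weighted total = 5100×1155 + 15300×1078 + 14450×847 + 5100×1321 + 12800×796 + 10400×355 + 6850×1094 + 5300×959 + 5700×312 + 17550×628
  = 5890500 + 16493400 + 12239150 + 6737100 + 10188800 + 3692000 + 7493900 + 5082700 + 1778400 + 11021400 = 80617350

80617350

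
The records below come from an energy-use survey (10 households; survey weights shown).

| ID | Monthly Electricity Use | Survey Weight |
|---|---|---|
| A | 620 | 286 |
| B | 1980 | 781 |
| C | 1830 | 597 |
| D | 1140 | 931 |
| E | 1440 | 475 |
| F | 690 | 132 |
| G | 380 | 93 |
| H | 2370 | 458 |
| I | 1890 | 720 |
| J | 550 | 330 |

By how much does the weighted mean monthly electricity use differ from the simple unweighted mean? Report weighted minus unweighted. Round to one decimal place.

Unweighted sum = 620 + 1980 + 1830 + 1140 + 1440 + 690 + 380 + 2370 + 1890 + 550 = 12890
Unweighted mean = 12890 / 10 = 1289
Weighted sum = 620×286 + 1980×781 + 1830×597 + 1140×931 + 1440×475 + 690×132 + 380×93 + 2370×458 + 1890×720 + 550×330
  = 177320 + 1546380 + 1092510 + 1061340 + 684000 + 91080 + 35340 + 1085460 + 1360800 + 181500 = 7315730
Sum of weights = 4803
Weighted mean = 7315730 / 4803 = 1523.1584
Difference (weighted minus unweighted) = 234.15844

234.2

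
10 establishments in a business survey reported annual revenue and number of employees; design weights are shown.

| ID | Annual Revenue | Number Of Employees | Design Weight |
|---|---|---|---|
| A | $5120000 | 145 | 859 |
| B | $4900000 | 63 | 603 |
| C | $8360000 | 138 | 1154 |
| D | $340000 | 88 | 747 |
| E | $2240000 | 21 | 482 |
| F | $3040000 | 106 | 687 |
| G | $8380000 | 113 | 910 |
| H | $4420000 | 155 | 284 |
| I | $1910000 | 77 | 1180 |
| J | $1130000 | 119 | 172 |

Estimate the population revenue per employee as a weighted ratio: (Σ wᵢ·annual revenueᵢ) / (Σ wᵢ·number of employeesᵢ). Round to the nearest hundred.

Σ wᵢ·y = 31751600000
Σ wᵢ·x = 145×859 + 63×603 + 138×1154 + 88×747 + 21×482 + 106×687 + 113×910 + 155×284 + 77×1180 + 119×172
  = 728654
Ratio = 31751600000 / 728654 = 43575.689

43600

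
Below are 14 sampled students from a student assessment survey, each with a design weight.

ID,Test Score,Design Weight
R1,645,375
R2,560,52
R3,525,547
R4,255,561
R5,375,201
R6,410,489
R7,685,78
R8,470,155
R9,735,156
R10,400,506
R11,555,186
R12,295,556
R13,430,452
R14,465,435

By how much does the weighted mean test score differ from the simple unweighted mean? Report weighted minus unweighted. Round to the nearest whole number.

Unweighted sum = 6805
Unweighted mean = 6805 / 14 = 486.07143
Weighted sum = 2084315
Sum of weights = 4749
Weighted mean = 2084315 / 4749 = 438.89556
Difference (weighted minus unweighted) = -47.175872

-47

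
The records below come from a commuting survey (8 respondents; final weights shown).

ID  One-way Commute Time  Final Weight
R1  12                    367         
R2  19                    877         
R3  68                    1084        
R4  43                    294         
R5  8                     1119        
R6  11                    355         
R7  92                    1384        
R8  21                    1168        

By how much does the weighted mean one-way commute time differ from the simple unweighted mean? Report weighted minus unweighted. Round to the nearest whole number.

Unweighted sum = 274
Unweighted mean = 274 / 8 = 34.25
Weighted sum = 12×367 + 19×877 + 68×1084 + 43×294 + 8×1119 + 11×355 + 92×1384 + 21×1168
  = 4404 + 16663 + 73712 + 12642 + 8952 + 3905 + 127328 + 24528 = 272134
Sum of weights = 367 + 877 + 1084 + 294 + 1119 + 355 + 1384 + 1168 = 6648
Weighted mean = 272134 / 6648 = 40.934717
Difference (weighted minus unweighted) = 6.6847172

7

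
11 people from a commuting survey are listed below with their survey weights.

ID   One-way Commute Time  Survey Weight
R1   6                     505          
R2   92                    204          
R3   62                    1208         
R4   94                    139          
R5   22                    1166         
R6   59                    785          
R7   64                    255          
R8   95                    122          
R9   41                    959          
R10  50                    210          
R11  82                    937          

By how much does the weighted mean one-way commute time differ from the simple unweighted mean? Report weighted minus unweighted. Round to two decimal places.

Unweighted sum = 6 + 92 + 62 + 94 + 22 + 59 + 64 + 95 + 41 + 50 + 82 = 667
Unweighted mean = 667 / 11 = 60.636364
Weighted sum = 6×505 + 92×204 + 62×1208 + 94×139 + 22×1166 + 59×785 + 64×255 + 95×122 + 41×959 + 50×210 + 82×937
  = 3030 + 18768 + 74896 + 13066 + 25652 + 46315 + 16320 + 11590 + 39319 + 10500 + 76834 = 336290
Sum of weights = 505 + 204 + 1208 + 139 + 1166 + 785 + 255 + 122 + 959 + 210 + 937 = 6490
Weighted mean = 336290 / 6490 = 51.816641
Difference (weighted minus unweighted) = -8.8197227

-8.82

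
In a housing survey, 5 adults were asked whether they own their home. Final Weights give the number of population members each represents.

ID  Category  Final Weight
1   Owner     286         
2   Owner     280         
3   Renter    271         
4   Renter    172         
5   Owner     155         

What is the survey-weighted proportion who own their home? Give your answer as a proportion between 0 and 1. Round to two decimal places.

Sum of weights for 'Owner' = 286 + 280 + 155 = 721
Total weight = 286 + 280 + 271 + 172 + 155 = 1164
Weighted proportion = 721 / 1164 = 0.61941581

0.62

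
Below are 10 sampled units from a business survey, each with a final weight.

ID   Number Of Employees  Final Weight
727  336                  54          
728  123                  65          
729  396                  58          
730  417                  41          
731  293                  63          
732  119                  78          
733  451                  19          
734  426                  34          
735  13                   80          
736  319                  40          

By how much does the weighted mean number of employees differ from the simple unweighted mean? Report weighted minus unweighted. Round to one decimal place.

-43.4

Unweighted sum = 336 + 123 + 396 + 417 + 293 + 119 + 451 + 426 + 13 + 319 = 2893
Unweighted mean = 2893 / 10 = 289.3
Weighted sum = 336×54 + 123×65 + 396×58 + 417×41 + 293×63 + 119×78 + 451×19 + 426×34 + 13×80 + 319×40
  = 18144 + 7995 + 22968 + 17097 + 18459 + 9282 + 8569 + 14484 + 1040 + 12760 = 130798
Sum of weights = 54 + 65 + 58 + 41 + 63 + 78 + 19 + 34 + 80 + 40 = 532
Weighted mean = 130798 / 532 = 245.8609
Difference (weighted minus unweighted) = -43.439098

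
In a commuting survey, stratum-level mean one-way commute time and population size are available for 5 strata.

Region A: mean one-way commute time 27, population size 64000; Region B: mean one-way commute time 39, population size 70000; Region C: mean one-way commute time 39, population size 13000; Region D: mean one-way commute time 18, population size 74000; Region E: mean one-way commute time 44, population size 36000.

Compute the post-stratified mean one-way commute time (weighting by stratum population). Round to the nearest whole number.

Σ Nₕ·x̄ₕ = 27×64000 + 39×70000 + 39×13000 + 18×74000 + 44×36000
  = 7881000
Σ Nₕ = 64000 + 70000 + 13000 + 74000 + 36000 = 257000
Overall mean = 7881000 / 257000 = 30.66537

31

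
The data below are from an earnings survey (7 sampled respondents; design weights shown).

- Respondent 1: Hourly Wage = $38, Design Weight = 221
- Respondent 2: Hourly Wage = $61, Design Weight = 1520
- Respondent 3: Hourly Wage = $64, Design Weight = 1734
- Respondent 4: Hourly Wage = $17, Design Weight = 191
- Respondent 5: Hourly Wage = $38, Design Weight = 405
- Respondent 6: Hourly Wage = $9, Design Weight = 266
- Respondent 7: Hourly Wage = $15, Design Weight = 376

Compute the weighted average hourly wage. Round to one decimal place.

Weighted sum = 38×221 + 61×1520 + 64×1734 + 17×191 + 38×405 + 9×266 + 15×376
  = 238765
Sum of weights = 221 + 1520 + 1734 + 191 + 405 + 266 + 376 = 4713
Weighted mean = 238765 / 4713 = 50.660938

50.7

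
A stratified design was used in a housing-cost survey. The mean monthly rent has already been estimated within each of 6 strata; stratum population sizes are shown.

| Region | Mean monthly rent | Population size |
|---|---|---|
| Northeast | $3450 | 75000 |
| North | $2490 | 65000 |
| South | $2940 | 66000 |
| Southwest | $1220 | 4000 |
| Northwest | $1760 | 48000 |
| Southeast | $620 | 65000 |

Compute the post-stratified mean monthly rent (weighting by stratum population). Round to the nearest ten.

2300

Σ Nₕ·x̄ₕ = 3450×75000 + 2490×65000 + 2940×66000 + 1220×4000 + 1760×48000 + 620×65000
  = 258750000 + 161850000 + 194040000 + 4880000 + 84480000 + 40300000 = 744300000
Σ Nₕ = 75000 + 65000 + 66000 + 4000 + 48000 + 65000 = 323000
Overall mean = 744300000 / 323000 = 2304.3344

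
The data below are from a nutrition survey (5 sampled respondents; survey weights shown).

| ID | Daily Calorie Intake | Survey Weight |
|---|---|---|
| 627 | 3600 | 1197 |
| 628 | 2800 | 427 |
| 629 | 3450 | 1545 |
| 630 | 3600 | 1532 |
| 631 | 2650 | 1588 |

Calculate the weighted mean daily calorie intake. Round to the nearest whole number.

3269

Weighted sum = 20558450
Sum of weights = 1197 + 427 + 1545 + 1532 + 1588 = 6289
Weighted mean = 20558450 / 6289 = 3268.9537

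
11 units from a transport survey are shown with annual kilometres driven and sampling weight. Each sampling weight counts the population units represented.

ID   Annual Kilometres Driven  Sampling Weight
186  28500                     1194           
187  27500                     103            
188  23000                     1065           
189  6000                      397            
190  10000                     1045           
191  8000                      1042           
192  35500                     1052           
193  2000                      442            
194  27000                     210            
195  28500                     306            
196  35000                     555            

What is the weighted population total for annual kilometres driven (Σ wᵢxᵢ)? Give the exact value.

Weighted total = 28500×1194 + 27500×103 + 23000×1065 + 6000×397 + 10000×1045 + 8000×1042 + 35500×1052 + 2000×442 + 27000×210 + 28500×306 + 35000×555
  = 34029000 + 2832500 + 24495000 + 2382000 + 10450000 + 8336000 + 37346000 + 884000 + 5670000 + 8721000 + 19425000 = 154570500

154570500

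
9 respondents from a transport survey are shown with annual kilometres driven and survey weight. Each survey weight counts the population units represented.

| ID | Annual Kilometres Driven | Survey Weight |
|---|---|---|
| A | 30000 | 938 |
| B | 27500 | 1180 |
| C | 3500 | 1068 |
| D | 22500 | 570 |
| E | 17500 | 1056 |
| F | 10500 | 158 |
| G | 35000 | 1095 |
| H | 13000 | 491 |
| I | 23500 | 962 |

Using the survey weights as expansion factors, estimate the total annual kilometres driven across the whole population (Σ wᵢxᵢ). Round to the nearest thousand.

164607000

Weighted total = 30000×938 + 27500×1180 + 3500×1068 + 22500×570 + 17500×1056 + 10500×158 + 35000×1095 + 13000×491 + 23500×962
  = 28140000 + 32450000 + 3738000 + 12825000 + 18480000 + 1659000 + 38325000 + 6383000 + 22607000 = 164607000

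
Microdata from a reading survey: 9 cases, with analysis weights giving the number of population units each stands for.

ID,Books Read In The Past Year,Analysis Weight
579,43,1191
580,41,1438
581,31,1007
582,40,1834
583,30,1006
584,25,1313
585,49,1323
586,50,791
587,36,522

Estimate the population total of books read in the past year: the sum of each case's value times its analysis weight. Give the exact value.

Weighted total = 43×1191 + 41×1438 + 31×1007 + 40×1834 + 30×1006 + 25×1313 + 49×1323 + 50×791 + 36×522
  = 400922

400922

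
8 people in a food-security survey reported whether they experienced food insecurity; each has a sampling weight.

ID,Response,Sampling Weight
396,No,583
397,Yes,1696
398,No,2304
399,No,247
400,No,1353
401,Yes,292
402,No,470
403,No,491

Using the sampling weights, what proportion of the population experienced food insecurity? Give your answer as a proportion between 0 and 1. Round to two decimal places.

Sum of weights for 'Yes' = 1696 + 292 = 1988
Total weight = 583 + 1696 + 2304 + 247 + 1353 + 292 + 470 + 491 = 7436
Weighted proportion = 1988 / 7436 = 0.26734804

0.27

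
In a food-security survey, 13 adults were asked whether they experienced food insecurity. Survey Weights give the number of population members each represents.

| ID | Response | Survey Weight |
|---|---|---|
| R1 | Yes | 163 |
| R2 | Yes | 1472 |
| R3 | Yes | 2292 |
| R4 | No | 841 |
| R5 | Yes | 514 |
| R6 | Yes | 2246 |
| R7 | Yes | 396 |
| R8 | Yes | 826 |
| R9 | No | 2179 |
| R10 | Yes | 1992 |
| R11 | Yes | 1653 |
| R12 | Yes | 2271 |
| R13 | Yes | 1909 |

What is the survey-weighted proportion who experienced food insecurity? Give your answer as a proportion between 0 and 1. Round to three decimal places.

Sum of weights for 'Yes' = 163 + 1472 + 2292 + 514 + 2246 + 396 + 826 + 1992 + 1653 + 2271 + 1909 = 15734
Total weight = 18754
Weighted proportion = 15734 / 18754 = 0.83896769

0.839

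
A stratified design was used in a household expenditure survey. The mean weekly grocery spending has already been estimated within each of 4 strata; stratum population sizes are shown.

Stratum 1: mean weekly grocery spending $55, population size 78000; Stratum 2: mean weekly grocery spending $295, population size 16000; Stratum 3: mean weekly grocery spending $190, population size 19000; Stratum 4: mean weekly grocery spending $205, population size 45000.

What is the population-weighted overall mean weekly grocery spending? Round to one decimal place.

138.3

Σ Nₕ·x̄ₕ = 55×78000 + 295×16000 + 190×19000 + 205×45000
  = 21845000
Σ Nₕ = 158000
Overall mean = 21845000 / 158000 = 138.25949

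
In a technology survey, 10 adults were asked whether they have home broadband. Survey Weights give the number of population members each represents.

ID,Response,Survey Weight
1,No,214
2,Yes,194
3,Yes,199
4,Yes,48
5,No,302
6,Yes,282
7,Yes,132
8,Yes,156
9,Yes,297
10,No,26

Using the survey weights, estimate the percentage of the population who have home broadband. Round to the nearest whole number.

Sum of weights for 'Yes' = 194 + 199 + 48 + 282 + 132 + 156 + 297 = 1308
Total weight = 214 + 194 + 199 + 48 + 302 + 282 + 132 + 156 + 297 + 26 = 1850
Weighted proportion = 1308 / 1850 = 0.70702703 → 70.702703%

71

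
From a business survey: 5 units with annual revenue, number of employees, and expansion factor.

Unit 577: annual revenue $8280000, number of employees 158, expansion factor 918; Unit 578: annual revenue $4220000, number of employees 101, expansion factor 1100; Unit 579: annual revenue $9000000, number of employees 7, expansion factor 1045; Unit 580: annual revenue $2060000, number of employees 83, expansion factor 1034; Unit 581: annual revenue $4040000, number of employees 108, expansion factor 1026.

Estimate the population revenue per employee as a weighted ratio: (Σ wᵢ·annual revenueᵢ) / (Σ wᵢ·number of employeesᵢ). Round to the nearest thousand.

Σ wᵢ·y = 8280000×918 + 4220000×1100 + 9000000×1045 + 2060000×1034 + 4040000×1026
  = 7601040000 + 4642000000 + 9405000000 + 2130040000 + 4145040000 = 27923120000
Σ wᵢ·x = 158×918 + 101×1100 + 7×1045 + 83×1034 + 108×1026
  = 145044 + 111100 + 7315 + 85822 + 110808 = 460089
Ratio = 27923120000 / 460089 = 60690.692

61000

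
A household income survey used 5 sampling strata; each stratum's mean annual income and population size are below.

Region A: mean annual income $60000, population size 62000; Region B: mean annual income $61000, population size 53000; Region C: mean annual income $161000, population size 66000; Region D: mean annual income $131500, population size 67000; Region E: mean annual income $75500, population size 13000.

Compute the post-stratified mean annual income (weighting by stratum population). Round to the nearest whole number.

Σ Nₕ·x̄ₕ = 60000×62000 + 61000×53000 + 161000×66000 + 131500×67000 + 75500×13000
  = 3720000000 + 3233000000 + 10626000000 + 8810500000 + 981500000 = 27371000000
Σ Nₕ = 261000
Overall mean = 27371000000 / 261000 = 104869.73

104870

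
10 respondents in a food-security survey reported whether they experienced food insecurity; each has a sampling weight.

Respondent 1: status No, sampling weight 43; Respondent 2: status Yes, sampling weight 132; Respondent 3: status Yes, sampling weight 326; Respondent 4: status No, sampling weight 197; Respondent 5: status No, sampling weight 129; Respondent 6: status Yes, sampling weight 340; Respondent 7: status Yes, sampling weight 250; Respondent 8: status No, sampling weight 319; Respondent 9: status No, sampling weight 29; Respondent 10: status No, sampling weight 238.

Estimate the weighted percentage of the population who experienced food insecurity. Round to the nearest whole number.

52

Sum of weights for 'Yes' = 132 + 326 + 340 + 250 = 1048
Total weight = 43 + 132 + 326 + 197 + 129 + 340 + 250 + 319 + 29 + 238 = 2003
Weighted proportion = 1048 / 2003 = 0.52321518 → 52.321518%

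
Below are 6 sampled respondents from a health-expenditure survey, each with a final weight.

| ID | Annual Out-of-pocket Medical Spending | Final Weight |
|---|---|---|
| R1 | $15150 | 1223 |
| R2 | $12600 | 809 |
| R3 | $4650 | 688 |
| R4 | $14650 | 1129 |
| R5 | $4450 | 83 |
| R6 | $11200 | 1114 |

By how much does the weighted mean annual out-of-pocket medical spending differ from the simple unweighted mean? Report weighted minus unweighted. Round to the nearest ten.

Unweighted sum = 15150 + 12600 + 4650 + 14650 + 4450 + 11200 = 62700
Unweighted mean = 62700 / 6 = 10450
Weighted sum = 61307050
Sum of weights = 1223 + 809 + 688 + 1129 + 83 + 1114 = 5046
Weighted mean = 61307050 / 5046 = 12149.633
Difference (weighted minus unweighted) = 1699.6334

1700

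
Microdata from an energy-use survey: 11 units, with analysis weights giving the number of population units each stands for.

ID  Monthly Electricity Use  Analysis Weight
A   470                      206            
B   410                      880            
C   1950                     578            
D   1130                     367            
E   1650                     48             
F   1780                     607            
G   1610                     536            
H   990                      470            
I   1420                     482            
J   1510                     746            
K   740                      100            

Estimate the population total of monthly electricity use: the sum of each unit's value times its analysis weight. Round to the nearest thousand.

6372000

Weighted total = 470×206 + 410×880 + 1950×578 + 1130×367 + 1650×48 + 1780×607 + 1610×536 + 990×470 + 1420×482 + 1510×746 + 740×100
  = 96820 + 360800 + 1127100 + 414710 + 79200 + 1080460 + 862960 + 465300 + 684440 + 1126460 + 74000 = 6372250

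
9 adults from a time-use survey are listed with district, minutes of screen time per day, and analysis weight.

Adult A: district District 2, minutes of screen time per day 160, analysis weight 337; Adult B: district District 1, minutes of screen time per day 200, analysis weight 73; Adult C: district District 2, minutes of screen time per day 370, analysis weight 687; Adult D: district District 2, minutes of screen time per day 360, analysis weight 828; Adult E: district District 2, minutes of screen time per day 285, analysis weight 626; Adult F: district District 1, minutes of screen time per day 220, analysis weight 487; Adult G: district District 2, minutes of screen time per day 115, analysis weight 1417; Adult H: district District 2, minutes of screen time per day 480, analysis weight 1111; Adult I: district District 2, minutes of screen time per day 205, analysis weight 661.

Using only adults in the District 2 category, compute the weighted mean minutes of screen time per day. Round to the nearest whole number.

285

District 2 rows: A, C, D, E, G, H, I
Weighted sum = 160×337 + 370×687 + 360×828 + 285×626 + 115×1417 + 480×1111 + 205×661
  = 53920 + 254190 + 298080 + 178410 + 162955 + 533280 + 135505 = 1616340
Sum of weights = 337 + 687 + 828 + 626 + 1417 + 1111 + 661 = 5667
Weighted mean = 1616340 / 5667 = 285.21969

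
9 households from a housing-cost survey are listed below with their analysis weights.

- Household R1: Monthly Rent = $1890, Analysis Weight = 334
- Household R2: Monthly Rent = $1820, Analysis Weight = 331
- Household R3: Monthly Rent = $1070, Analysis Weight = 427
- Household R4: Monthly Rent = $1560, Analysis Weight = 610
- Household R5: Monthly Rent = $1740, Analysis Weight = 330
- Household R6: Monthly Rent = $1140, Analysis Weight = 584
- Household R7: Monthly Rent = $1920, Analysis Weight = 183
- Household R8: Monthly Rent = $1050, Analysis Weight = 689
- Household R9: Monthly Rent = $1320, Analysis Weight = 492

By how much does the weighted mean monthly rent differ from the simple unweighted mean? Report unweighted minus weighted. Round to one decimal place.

Unweighted sum = 1890 + 1820 + 1070 + 1560 + 1740 + 1140 + 1920 + 1050 + 1320 = 13510
Unweighted mean = 13510 / 9 = 1501.1111
Weighted sum = 1890×334 + 1820×331 + 1070×427 + 1560×610 + 1740×330 + 1140×584 + 1920×183 + 1050×689 + 1320×492
  = 631260 + 602420 + 456890 + 951600 + 574200 + 665760 + 351360 + 723450 + 649440 = 5606380
Sum of weights = 334 + 331 + 427 + 610 + 330 + 584 + 183 + 689 + 492 = 3980
Weighted mean = 5606380 / 3980 = 1408.6382
Difference (unweighted minus weighted) = 92.47292

92.5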